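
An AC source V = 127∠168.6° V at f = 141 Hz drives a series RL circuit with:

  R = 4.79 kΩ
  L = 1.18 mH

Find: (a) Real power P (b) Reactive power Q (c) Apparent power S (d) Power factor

Step 1 — Angular frequency: ω = 2π·f = 2π·141 = 885.9 rad/s.
Step 2 — Component impedances:
  R: Z = R = 4790 Ω
  L: Z = jωL = j·885.9·0.00118 = 0 + j1.045 Ω
Step 3 — Series combination: Z_total = R + L = 4790 + j1.045 Ω = 4790∠0.0° Ω.
Step 4 — Source phasor: V = 127∠168.6° V = -124.5 + j25.1 V.
Step 5 — Current: I = V / Z = -0.02599 + j0.005246 A = 0.02651∠168.6° A.
Step 6 — Complex power: S = V·I* = 3.367 + j0.0007349 VA.
Step 7 — Real power: P = Re(S) = 3.367 W.
Step 8 — Reactive power: Q = Im(S) = 0.0007349 VAR.
Step 9 — Apparent power: |S| = 3.367 VA.
Step 10 — Power factor: PF = P/|S| = 1 (lagging).

(a) P = 3.367 W  (b) Q = 0.0007349 VAR  (c) S = 3.367 VA  (d) PF = 1 (lagging)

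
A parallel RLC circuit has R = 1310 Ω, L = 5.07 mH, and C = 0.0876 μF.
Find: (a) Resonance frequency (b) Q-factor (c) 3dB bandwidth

Step 1 — Resonance: ω₀ = 1/√(LC) = 1/√(0.00507·8.76e-08) = 4.745e+04 rad/s.
Step 2 — f₀ = ω₀/(2π) = 7552 Hz.
Step 3 — Parallel Q: Q = R/(ω₀L) = 1310/(4.745e+04·0.00507) = 5.445.
Step 4 — Bandwidth: Δω = ω₀/Q = 8714 rad/s; BW = Δω/(2π) = 1387 Hz.

(a) f₀ = 7552 Hz  (b) Q = 5.445  (c) BW = 1387 Hz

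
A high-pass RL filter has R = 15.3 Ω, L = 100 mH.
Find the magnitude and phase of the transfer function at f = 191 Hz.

Step 1 — Angular frequency: ω = 2π·191 = 1200 rad/s.
Step 2 — Transfer function: H(jω) = jωL/(R + jωL).
Step 3 — Numerator jωL = j·120; denominator R + jωL = 15.3 + j120.
Step 4 — H = 0.984 + j0.1255.
Step 5 — Magnitude: |H| = 0.992 (-0.1 dB); phase: φ = 7.3°.

|H| = 0.992 (-0.1 dB), φ = 7.3°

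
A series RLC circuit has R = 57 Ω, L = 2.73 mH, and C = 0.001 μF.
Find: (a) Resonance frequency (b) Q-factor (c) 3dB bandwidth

Step 1 — Resonance condition Im(Z)=0 gives ω₀ = 1/√(LC).
Step 2 — ω₀ = 1/√(0.00273·1e-09) = 6.052e+05 rad/s.
Step 3 — f₀ = ω₀/(2π) = 9.632e+04 Hz.
Step 4 — Series Q: Q = ω₀L/R = 6.052e+05·0.00273/57 = 28.99.
Step 5 — 3dB bandwidth: Δω = ω₀/Q = 2.088e+04 rad/s; BW = Δω/(2π) = 3323 Hz.

(a) f₀ = 9.632e+04 Hz  (b) Q = 28.99  (c) BW = 3323 Hz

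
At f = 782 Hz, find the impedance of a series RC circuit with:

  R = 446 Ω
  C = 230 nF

Step 1 — Angular frequency: ω = 2π·f = 2π·782 = 4913 rad/s.
Step 2 — Component impedances:
  R: Z = R = 446 Ω
  C: Z = 1/(jωC) = -j/(ω·C) = 0 - j884.9 Ω
Step 3 — Series combination: Z_total = R + C = 446 - j884.9 Ω = 990.9∠-63.3° Ω.

Z = 446 - j884.9 Ω = 990.9∠-63.3° Ω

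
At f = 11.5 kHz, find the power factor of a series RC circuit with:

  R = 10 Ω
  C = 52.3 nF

Step 1 — Angular frequency: ω = 2π·f = 2π·1.15e+04 = 7.226e+04 rad/s.
Step 2 — Component impedances:
  R: Z = R = 10 Ω
  C: Z = 1/(jωC) = -j/(ω·C) = 0 - j264.6 Ω
Step 3 — Series combination: Z_total = R + C = 10 - j264.6 Ω = 264.8∠-87.8° Ω.
Step 4 — Power factor: PF = cos(φ) = Re(Z)/|Z| = 10/264.8 = 0.03776.
Step 5 — Type: Im(Z) = -264.6 ⇒ leading (phase φ = -87.8°).

PF = 0.03776 (leading, φ = -87.8°)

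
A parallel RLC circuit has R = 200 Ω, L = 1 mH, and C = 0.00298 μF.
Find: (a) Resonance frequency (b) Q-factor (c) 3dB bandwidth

Step 1 — Resonance: ω₀ = 1/√(LC) = 1/√(0.001·2.98e-09) = 5.793e+05 rad/s.
Step 2 — f₀ = ω₀/(2π) = 9.22e+04 Hz.
Step 3 — Parallel Q: Q = R/(ω₀L) = 200/(5.793e+05·0.001) = 0.3453.
Step 4 — Bandwidth: Δω = ω₀/Q = 1.678e+06 rad/s; BW = Δω/(2π) = 2.67e+05 Hz.

(a) f₀ = 9.22e+04 Hz  (b) Q = 0.3453  (c) BW = 2.67e+05 Hz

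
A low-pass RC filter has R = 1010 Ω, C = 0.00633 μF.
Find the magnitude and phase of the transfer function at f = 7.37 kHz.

Step 1 — Angular frequency: ω = 2π·7370 = 4.631e+04 rad/s.
Step 2 — Transfer function: H(jω) = 1/(1 + jωRC).
Step 3 — Denominator: 1 + jωRC = 1 + j·4.631e+04·1010·6.33e-09 = 1 + j0.2961.
Step 4 — H = 0.9194 - j0.2722.
Step 5 — Magnitude: |H| = 0.9589 (-0.4 dB); phase: φ = -16.5°.

|H| = 0.9589 (-0.4 dB), φ = -16.5°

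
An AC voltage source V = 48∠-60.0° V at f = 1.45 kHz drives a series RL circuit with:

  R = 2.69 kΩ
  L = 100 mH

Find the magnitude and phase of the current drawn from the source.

Step 1 — Angular frequency: ω = 2π·f = 2π·1450 = 9111 rad/s.
Step 2 — Component impedances:
  R: Z = R = 2690 Ω
  L: Z = jωL = j·9111·0.1 = 0 + j911.1 Ω
Step 3 — Series combination: Z_total = R + L = 2690 + j911.1 Ω = 2840∠18.7° Ω.
Step 4 — Source phasor: V = 48∠-60.0° V = 24 - j41.57 V.
Step 5 — Ohm's law: I = V / Z_total = (24 - j41.57) / (2690 + j911.1) = 0.003309 - j0.01657 A.
Step 6 — Convert to polar: |I| = 0.0169 A, ∠I = -78.7°.

I = 0.0169∠-78.7° A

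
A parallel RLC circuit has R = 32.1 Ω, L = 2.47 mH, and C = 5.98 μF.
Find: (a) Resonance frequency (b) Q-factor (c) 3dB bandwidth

Step 1 — Resonance: ω₀ = 1/√(LC) = 1/√(0.00247·5.98e-06) = 8228 rad/s.
Step 2 — f₀ = ω₀/(2π) = 1310 Hz.
Step 3 — Parallel Q: Q = R/(ω₀L) = 32.1/(8228·0.00247) = 1.579.
Step 4 — Bandwidth: Δω = ω₀/Q = 5209 rad/s; BW = Δω/(2π) = 829.1 Hz.

(a) f₀ = 1310 Hz  (b) Q = 1.579  (c) BW = 829.1 Hz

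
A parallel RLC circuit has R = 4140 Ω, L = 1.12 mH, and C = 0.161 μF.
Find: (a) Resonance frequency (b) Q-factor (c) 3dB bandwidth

Step 1 — Resonance: ω₀ = 1/√(LC) = 1/√(0.00112·1.61e-07) = 7.447e+04 rad/s.
Step 2 — f₀ = ω₀/(2π) = 1.185e+04 Hz.
Step 3 — Parallel Q: Q = R/(ω₀L) = 4140/(7.447e+04·0.00112) = 49.64.
Step 4 — Bandwidth: Δω = ω₀/Q = 1500 rad/s; BW = Δω/(2π) = 238.8 Hz.

(a) f₀ = 1.185e+04 Hz  (b) Q = 49.64  (c) BW = 238.8 Hz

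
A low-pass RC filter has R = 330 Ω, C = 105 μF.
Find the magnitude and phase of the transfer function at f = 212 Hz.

Step 1 — Angular frequency: ω = 2π·212 = 1332 rad/s.
Step 2 — Transfer function: H(jω) = 1/(1 + jωRC).
Step 3 — Denominator: 1 + jωRC = 1 + j·1332·330·0.000105 = 1 + j46.16.
Step 4 — H = 0.0004692 - j0.02166.
Step 5 — Magnitude: |H| = 0.02166 (-33.3 dB); phase: φ = -88.8°.

|H| = 0.02166 (-33.3 dB), φ = -88.8°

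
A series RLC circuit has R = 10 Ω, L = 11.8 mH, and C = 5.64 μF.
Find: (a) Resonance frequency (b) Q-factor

Step 1 — Resonance condition Im(Z)=0 gives ω₀ = 1/√(LC).
Step 2 — ω₀ = 1/√(0.0118·5.64e-06) = 3876 rad/s.
Step 3 — f₀ = ω₀/(2π) = 616.9 Hz.
Step 4 — Series Q: Q = ω₀L/R = 3876·0.0118/10 = 4.574.

(a) f₀ = 616.9 Hz  (b) Q = 4.574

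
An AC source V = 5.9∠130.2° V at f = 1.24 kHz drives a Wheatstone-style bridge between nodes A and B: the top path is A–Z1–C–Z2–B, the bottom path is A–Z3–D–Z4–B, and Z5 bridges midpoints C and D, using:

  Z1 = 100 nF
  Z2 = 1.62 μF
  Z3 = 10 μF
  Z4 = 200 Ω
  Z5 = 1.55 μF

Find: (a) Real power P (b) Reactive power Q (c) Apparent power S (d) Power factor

Step 1 — Angular frequency: ω = 2π·f = 2π·1240 = 7791 rad/s.
Step 2 — Component impedances:
  Z1: Z = 1/(jωC) = -j/(ω·C) = 0 - j1284 Ω
  Z2: Z = 1/(jωC) = -j/(ω·C) = 0 - j79.23 Ω
  Z3: Z = 1/(jωC) = -j/(ω·C) = 0 - j12.84 Ω
  Z4: Z = R = 200 Ω
  Z5: Z = 1/(jωC) = -j/(ω·C) = 0 - j82.81 Ω
Step 3 — Bridge requires nodal analysis (the Z5 bridge couples midpoints C and D, so the two paths cannot be reduced to a simple series/parallel combination). Setting node B to ground and injecting 1 A at node A, the 3-node admittance system at A, C, D solves to V_A = Z_AB = 75.55 - j108.9 Ω = 132.5∠-55.3° Ω.
Step 4 — Source phasor: V = 5.9∠130.2° V = -3.808 + j4.506 V.
Step 5 — Current: I = V / Z = -0.04431 - j0.00423 A = 0.04451∠-174.5° A.
Step 6 — Complex power: S = V·I* = 0.1497 - j0.2158 VA.
Step 7 — Real power: P = Re(S) = 0.1497 W.
Step 8 — Reactive power: Q = Im(S) = -0.2158 VAR.
Step 9 — Apparent power: |S| = 0.2626 VA.
Step 10 — Power factor: PF = P/|S| = 0.57 (leading).

(a) P = 0.1497 W  (b) Q = -0.2158 VAR  (c) S = 0.2626 VA  (d) PF = 0.57 (leading)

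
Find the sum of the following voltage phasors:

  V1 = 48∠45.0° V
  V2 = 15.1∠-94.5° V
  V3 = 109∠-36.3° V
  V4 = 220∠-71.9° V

Step 1 — Convert each phasor to rectangular form:
  V1 = 48·(cos(45.0°) + j·sin(45.0°)) = 33.94 + j33.94 V
  V2 = 15.1·(cos(-94.5°) + j·sin(-94.5°)) = -1.185 - j15.05 V
  V3 = 109·(cos(-36.3°) + j·sin(-36.3°)) = 87.85 - j64.53 V
  V4 = 220·(cos(-71.9°) + j·sin(-71.9°)) = 68.35 - j209.1 V
Step 2 — Sum components: V_total = 189 - j254.8 V.
Step 3 — Convert to polar: |V_total| = 317.2 V, ∠V_total = -53.4°.

V_total = 317.2∠-53.4° V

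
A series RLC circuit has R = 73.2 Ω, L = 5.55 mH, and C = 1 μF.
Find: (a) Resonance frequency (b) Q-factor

Step 1 — Resonance condition Im(Z)=0 gives ω₀ = 1/√(LC).
Step 2 — ω₀ = 1/√(0.00555·1e-06) = 1.342e+04 rad/s.
Step 3 — f₀ = ω₀/(2π) = 2136 Hz.
Step 4 — Series Q: Q = ω₀L/R = 1.342e+04·0.00555/73.2 = 1.018.

(a) f₀ = 2136 Hz  (b) Q = 1.018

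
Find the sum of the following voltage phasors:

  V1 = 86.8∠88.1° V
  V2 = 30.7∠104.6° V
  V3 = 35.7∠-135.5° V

Step 1 — Convert each phasor to rectangular form:
  V1 = 86.8·(cos(88.1°) + j·sin(88.1°)) = 2.878 + j86.75 V
  V2 = 30.7·(cos(104.6°) + j·sin(104.6°)) = -7.739 + j29.71 V
  V3 = 35.7·(cos(-135.5°) + j·sin(-135.5°)) = -25.46 - j25.02 V
Step 2 — Sum components: V_total = -30.32 + j91.44 V.
Step 3 — Convert to polar: |V_total| = 96.34 V, ∠V_total = 108.3°.

V_total = 96.34∠108.3° V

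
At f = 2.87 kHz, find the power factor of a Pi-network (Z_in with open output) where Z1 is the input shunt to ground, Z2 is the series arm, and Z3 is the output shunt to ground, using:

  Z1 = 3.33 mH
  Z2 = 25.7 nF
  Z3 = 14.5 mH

Step 1 — Angular frequency: ω = 2π·f = 2π·2870 = 1.803e+04 rad/s.
Step 2 — Component impedances:
  Z1: Z = jωL = j·1.803e+04·0.00333 = 0 + j60.05 Ω
  Z2: Z = 1/(jωC) = -j/(ω·C) = 0 - j2158 Ω
  Z3: Z = jωL = j·1.803e+04·0.0145 = 0 + j261.5 Ω
Step 3 — With open output, the series arm Z2 and the output shunt Z3 appear in series to ground: Z2 + Z3 = 0 - j1896 Ω.
Step 4 — Parallel with input shunt Z1: Z_in = Z1 || (Z2 + Z3) = 0 + j62.01 Ω = 62.01∠90.0° Ω.
Step 5 — Power factor: PF = cos(φ) = Re(Z)/|Z| = -0/62.01 = -0.
Step 6 — Type: Im(Z) = 62.01 ⇒ lagging (phase φ = 90.0°).

PF = -0 (lagging, φ = 90.0°)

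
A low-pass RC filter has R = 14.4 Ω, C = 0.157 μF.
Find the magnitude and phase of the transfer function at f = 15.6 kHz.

Step 1 — Angular frequency: ω = 2π·1.56e+04 = 9.802e+04 rad/s.
Step 2 — Transfer function: H(jω) = 1/(1 + jωRC).
Step 3 — Denominator: 1 + jωRC = 1 + j·9.802e+04·14.4·1.57e-07 = 1 + j0.2216.
Step 4 — H = 0.9532 - j0.2112.
Step 5 — Magnitude: |H| = 0.9763 (-0.2 dB); phase: φ = -12.5°.

|H| = 0.9763 (-0.2 dB), φ = -12.5°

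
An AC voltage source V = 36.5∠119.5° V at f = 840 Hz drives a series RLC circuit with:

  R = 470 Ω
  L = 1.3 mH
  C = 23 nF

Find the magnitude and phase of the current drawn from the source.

Step 1 — Angular frequency: ω = 2π·f = 2π·840 = 5278 rad/s.
Step 2 — Component impedances:
  R: Z = R = 470 Ω
  L: Z = jωL = j·5278·0.0013 = 0 + j6.861 Ω
  C: Z = 1/(jωC) = -j/(ω·C) = 0 - j8238 Ω
Step 3 — Series combination: Z_total = R + L + C = 470 - j8231 Ω = 8244∠-86.7° Ω.
Step 4 — Source phasor: V = 36.5∠119.5° V = -17.97 + j31.77 V.
Step 5 — Ohm's law: I = V / Z_total = (-17.97 + j31.77) / (470 - j8231) = -0.003971 - j0.001957 A.
Step 6 — Convert to polar: |I| = 0.004427 A, ∠I = -153.8°.

I = 0.004427∠-153.8° A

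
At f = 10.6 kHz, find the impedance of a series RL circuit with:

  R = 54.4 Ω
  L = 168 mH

Step 1 — Angular frequency: ω = 2π·f = 2π·1.06e+04 = 6.66e+04 rad/s.
Step 2 — Component impedances:
  R: Z = R = 54.4 Ω
  L: Z = jωL = j·6.66e+04·0.168 = 0 + j1.119e+04 Ω
Step 3 — Series combination: Z_total = R + L = 54.4 + j1.119e+04 Ω = 1.119e+04∠89.7° Ω.

Z = 54.4 + j1.119e+04 Ω = 1.119e+04∠89.7° Ω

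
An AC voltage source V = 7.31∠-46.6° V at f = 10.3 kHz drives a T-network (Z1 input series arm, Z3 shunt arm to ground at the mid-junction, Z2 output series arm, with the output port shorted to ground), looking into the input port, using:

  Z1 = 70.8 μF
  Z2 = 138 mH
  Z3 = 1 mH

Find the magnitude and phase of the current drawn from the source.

Step 1 — Angular frequency: ω = 2π·f = 2π·1.03e+04 = 6.472e+04 rad/s.
Step 2 — Component impedances:
  Z1: Z = 1/(jωC) = -j/(ω·C) = 0 - j0.2182 Ω
  Z2: Z = jωL = j·6.472e+04·0.138 = 0 + j8931 Ω
  Z3: Z = jωL = j·6.472e+04·0.001 = 0 + j64.72 Ω
Step 3 — With the output port shorted to ground, the output series arm Z2 runs from the junction to ground; the shunt arm Z3 also runs from the junction to ground. They appear in parallel: Z3 || Z2 = 0 + j64.25 Ω.
Step 4 — Series with input arm Z1: Z_in = Z1 + (Z3 || Z2) = 0 + j64.03 Ω = 64.03∠90.0° Ω.
Step 5 — Source phasor: V = 7.31∠-46.6° V = 5.023 - j5.311 V.
Step 6 — Ohm's law: I = V / Z_total = (5.023 - j5.311) / (0 + j64.03) = -0.08295 - j0.07844 A.
Step 7 — Convert to polar: |I| = 0.1142 A, ∠I = -136.6°.

I = 0.1142∠-136.6° A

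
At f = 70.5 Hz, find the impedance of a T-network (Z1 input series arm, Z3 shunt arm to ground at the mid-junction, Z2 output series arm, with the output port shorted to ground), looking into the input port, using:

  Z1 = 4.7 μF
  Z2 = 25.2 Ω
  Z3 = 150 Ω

Step 1 — Angular frequency: ω = 2π·f = 2π·70.5 = 443 rad/s.
Step 2 — Component impedances:
  Z1: Z = 1/(jωC) = -j/(ω·C) = 0 - j480.3 Ω
  Z2: Z = R = 25.2 Ω
  Z3: Z = R = 150 Ω
Step 3 — With the output port shorted to ground, the output series arm Z2 runs from the junction to ground; the shunt arm Z3 also runs from the junction to ground. They appear in parallel: Z3 || Z2 = 21.58 Ω.
Step 4 — Series with input arm Z1: Z_in = Z1 + (Z3 || Z2) = 21.58 - j480.3 Ω = 480.8∠-87.4° Ω.

Z = 21.58 - j480.3 Ω = 480.8∠-87.4° Ω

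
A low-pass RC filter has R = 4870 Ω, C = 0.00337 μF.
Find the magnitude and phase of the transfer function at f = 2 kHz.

Step 1 — Angular frequency: ω = 2π·2000 = 1.257e+04 rad/s.
Step 2 — Transfer function: H(jω) = 1/(1 + jωRC).
Step 3 — Denominator: 1 + jωRC = 1 + j·1.257e+04·4870·3.37e-09 = 1 + j0.2062.
Step 4 — H = 0.9592 - j0.1978.
Step 5 — Magnitude: |H| = 0.9794 (-0.2 dB); phase: φ = -11.7°.

|H| = 0.9794 (-0.2 dB), φ = -11.7°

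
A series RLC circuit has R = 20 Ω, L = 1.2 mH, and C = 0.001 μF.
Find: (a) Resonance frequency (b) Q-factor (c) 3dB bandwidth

Step 1 — Resonance: ω₀ = 1/√(LC) = 1/√(0.0012·1e-09) = 9.129e+05 rad/s.
Step 2 — f₀ = ω₀/(2π) = 1.453e+05 Hz.
Step 3 — Series Q: Q = ω₀L/R = 9.129e+05·0.0012/20 = 54.77.
Step 4 — Bandwidth: Δω = ω₀/Q = 1.667e+04 rad/s; BW = Δω/(2π) = 2653 Hz.

(a) f₀ = 1.453e+05 Hz  (b) Q = 54.77  (c) BW = 2653 Hz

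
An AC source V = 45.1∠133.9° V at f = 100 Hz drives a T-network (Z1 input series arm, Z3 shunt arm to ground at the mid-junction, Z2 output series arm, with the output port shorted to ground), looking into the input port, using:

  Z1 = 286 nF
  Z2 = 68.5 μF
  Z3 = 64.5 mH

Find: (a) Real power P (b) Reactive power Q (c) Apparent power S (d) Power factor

Step 1 — Angular frequency: ω = 2π·f = 2π·100 = 628.3 rad/s.
Step 2 — Component impedances:
  Z1: Z = 1/(jωC) = -j/(ω·C) = 0 - j5565 Ω
  Z2: Z = 1/(jωC) = -j/(ω·C) = 0 - j23.23 Ω
  Z3: Z = jωL = j·628.3·0.0645 = 0 + j40.53 Ω
Step 3 — With the output port shorted to ground, the output series arm Z2 runs from the junction to ground; the shunt arm Z3 also runs from the junction to ground. They appear in parallel: Z3 || Z2 = 0 - j54.45 Ω.
Step 4 — Series with input arm Z1: Z_in = Z1 + (Z3 || Z2) = 0 - j5619 Ω = 5619∠-90.0° Ω.
Step 5 — Source phasor: V = 45.1∠133.9° V = -31.27 + j32.5 V.
Step 6 — Current: I = V / Z = -0.005783 - j0.005565 A = 0.008026∠-136.1° A.
Step 7 — Complex power: S = V·I* = 0 - j0.362 VA.
Step 8 — Real power: P = Re(S) = 0 W.
Step 9 — Reactive power: Q = Im(S) = -0.362 VAR.
Step 10 — Apparent power: |S| = 0.362 VA.
Step 11 — Power factor: PF = P/|S| = 0 (leading).

(a) P = 0 W  (b) Q = -0.362 VAR  (c) S = 0.362 VA  (d) PF = 0 (leading)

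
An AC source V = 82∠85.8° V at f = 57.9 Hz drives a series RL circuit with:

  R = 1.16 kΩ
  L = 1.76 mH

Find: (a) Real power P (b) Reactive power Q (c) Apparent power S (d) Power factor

Step 1 — Angular frequency: ω = 2π·f = 2π·57.9 = 363.8 rad/s.
Step 2 — Component impedances:
  R: Z = R = 1160 Ω
  L: Z = jωL = j·363.8·0.00176 = 0 + j0.6403 Ω
Step 3 — Series combination: Z_total = R + L = 1160 + j0.6403 Ω = 1160∠0.0° Ω.
Step 4 — Source phasor: V = 82∠85.8° V = 6.006 + j81.78 V.
Step 5 — Current: I = V / Z = 0.005216 + j0.0705 A = 0.07069∠85.8° A.
Step 6 — Complex power: S = V·I* = 5.797 + j0.0032 VA.
Step 7 — Real power: P = Re(S) = 5.797 W.
Step 8 — Reactive power: Q = Im(S) = 0.0032 VAR.
Step 9 — Apparent power: |S| = 5.797 VA.
Step 10 — Power factor: PF = P/|S| = 1 (lagging).

(a) P = 5.797 W  (b) Q = 0.0032 VAR  (c) S = 5.797 VA  (d) PF = 1 (lagging)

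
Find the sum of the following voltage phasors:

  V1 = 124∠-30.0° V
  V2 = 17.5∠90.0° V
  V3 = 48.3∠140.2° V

Step 1 — Convert each phasor to rectangular form:
  V1 = 124·(cos(-30.0°) + j·sin(-30.0°)) = 107.4 - j62 V
  V2 = 17.5·(cos(90.0°) + j·sin(90.0°)) = 0 + j17.5 V
  V3 = 48.3·(cos(140.2°) + j·sin(140.2°)) = -37.11 + j30.92 V
Step 2 — Sum components: V_total = 70.28 - j13.58 V.
Step 3 — Convert to polar: |V_total| = 71.58 V, ∠V_total = -10.9°.

V_total = 71.58∠-10.9° V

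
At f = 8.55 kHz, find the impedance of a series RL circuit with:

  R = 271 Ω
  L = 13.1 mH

Step 1 — Angular frequency: ω = 2π·f = 2π·8550 = 5.372e+04 rad/s.
Step 2 — Component impedances:
  R: Z = R = 271 Ω
  L: Z = jωL = j·5.372e+04·0.0131 = 0 + j703.7 Ω
Step 3 — Series combination: Z_total = R + L = 271 + j703.7 Ω = 754.1∠68.9° Ω.

Z = 271 + j703.7 Ω = 754.1∠68.9° Ω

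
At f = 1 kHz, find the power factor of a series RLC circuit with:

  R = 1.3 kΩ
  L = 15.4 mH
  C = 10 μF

Step 1 — Angular frequency: ω = 2π·f = 2π·1000 = 6283 rad/s.
Step 2 — Component impedances:
  R: Z = R = 1300 Ω
  L: Z = jωL = j·6283·0.0154 = 0 + j96.76 Ω
  C: Z = 1/(jωC) = -j/(ω·C) = 0 - j15.92 Ω
Step 3 — Series combination: Z_total = R + L + C = 1300 + j80.85 Ω = 1303∠3.6° Ω.
Step 4 — Power factor: PF = cos(φ) = Re(Z)/|Z| = 1300/1302.5 = 0.9981.
Step 5 — Type: Im(Z) = 80.85 ⇒ lagging (phase φ = 3.6°).

PF = 0.9981 (lagging, φ = 3.6°)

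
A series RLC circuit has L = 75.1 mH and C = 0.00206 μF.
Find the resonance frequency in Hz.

Step 1 — Resonance condition Im(Z)=0 gives ω₀ = 1/√(LC).
Step 2 — ω₀ = 1/√(0.0751·2.06e-09) = 8.04e+04 rad/s.
Step 3 — f₀ = ω₀/(2π) = 1.28e+04 Hz.

f₀ = 1.28e+04 Hz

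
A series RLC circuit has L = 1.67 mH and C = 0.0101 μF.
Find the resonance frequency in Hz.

Step 1 — Resonance condition Im(Z)=0 gives ω₀ = 1/√(LC).
Step 2 — ω₀ = 1/√(0.00167·1.01e-08) = 2.435e+05 rad/s.
Step 3 — f₀ = ω₀/(2π) = 3.875e+04 Hz.

f₀ = 3.875e+04 Hz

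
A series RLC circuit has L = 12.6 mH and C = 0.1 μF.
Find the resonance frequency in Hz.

Step 1 — Resonance condition Im(Z)=0 gives ω₀ = 1/√(LC).
Step 2 — ω₀ = 1/√(0.0126·1e-07) = 2.817e+04 rad/s.
Step 3 — f₀ = ω₀/(2π) = 4484 Hz.

f₀ = 4484 Hz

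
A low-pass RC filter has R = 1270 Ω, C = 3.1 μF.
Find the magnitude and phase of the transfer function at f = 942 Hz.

Step 1 — Angular frequency: ω = 2π·942 = 5919 rad/s.
Step 2 — Transfer function: H(jω) = 1/(1 + jωRC).
Step 3 — Denominator: 1 + jωRC = 1 + j·5919·1270·3.1e-06 = 1 + j23.3.
Step 4 — H = 0.001838 - j0.04284.
Step 5 — Magnitude: |H| = 0.04288 (-27.4 dB); phase: φ = -87.5°.

|H| = 0.04288 (-27.4 dB), φ = -87.5°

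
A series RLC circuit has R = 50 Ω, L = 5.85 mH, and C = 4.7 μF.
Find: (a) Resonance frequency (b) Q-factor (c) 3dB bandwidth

Step 1 — Resonance: ω₀ = 1/√(LC) = 1/√(0.00585·4.7e-06) = 6031 rad/s.
Step 2 — f₀ = ω₀/(2π) = 959.8 Hz.
Step 3 — Series Q: Q = ω₀L/R = 6031·0.00585/50 = 0.7056.
Step 4 — Bandwidth: Δω = ω₀/Q = 8547 rad/s; BW = Δω/(2π) = 1360 Hz.

(a) f₀ = 959.8 Hz  (b) Q = 0.7056  (c) BW = 1360 Hz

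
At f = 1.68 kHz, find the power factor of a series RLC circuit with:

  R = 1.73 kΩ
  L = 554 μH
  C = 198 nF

Step 1 — Angular frequency: ω = 2π·f = 2π·1680 = 1.056e+04 rad/s.
Step 2 — Component impedances:
  R: Z = R = 1730 Ω
  L: Z = jωL = j·1.056e+04·0.000554 = 0 + j5.848 Ω
  C: Z = 1/(jωC) = -j/(ω·C) = 0 - j478.5 Ω
Step 3 — Series combination: Z_total = R + L + C = 1730 - j472.6 Ω = 1793∠-15.3° Ω.
Step 4 — Power factor: PF = cos(φ) = Re(Z)/|Z| = 1730/1793.39 = 0.9647.
Step 5 — Type: Im(Z) = -472.6 ⇒ leading (phase φ = -15.3°).

PF = 0.9647 (leading, φ = -15.3°)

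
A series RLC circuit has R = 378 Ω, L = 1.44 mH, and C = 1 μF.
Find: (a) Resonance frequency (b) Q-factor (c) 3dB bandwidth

Step 1 — Resonance: ω₀ = 1/√(LC) = 1/√(0.00144·1e-06) = 2.635e+04 rad/s.
Step 2 — f₀ = ω₀/(2π) = 4194 Hz.
Step 3 — Series Q: Q = ω₀L/R = 2.635e+04·0.00144/378 = 0.1004.
Step 4 — Bandwidth: Δω = ω₀/Q = 2.625e+05 rad/s; BW = Δω/(2π) = 4.178e+04 Hz.

(a) f₀ = 4194 Hz  (b) Q = 0.1004  (c) BW = 4.178e+04 Hz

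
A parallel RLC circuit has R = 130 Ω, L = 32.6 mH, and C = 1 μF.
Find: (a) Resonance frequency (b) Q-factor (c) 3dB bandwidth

Step 1 — Resonance: ω₀ = 1/√(LC) = 1/√(0.0326·1e-06) = 5538 rad/s.
Step 2 — f₀ = ω₀/(2π) = 881.5 Hz.
Step 3 — Parallel Q: Q = R/(ω₀L) = 130/(5538·0.0326) = 0.72.
Step 4 — Bandwidth: Δω = ω₀/Q = 7692 rad/s; BW = Δω/(2π) = 1224 Hz.

(a) f₀ = 881.5 Hz  (b) Q = 0.72  (c) BW = 1224 Hz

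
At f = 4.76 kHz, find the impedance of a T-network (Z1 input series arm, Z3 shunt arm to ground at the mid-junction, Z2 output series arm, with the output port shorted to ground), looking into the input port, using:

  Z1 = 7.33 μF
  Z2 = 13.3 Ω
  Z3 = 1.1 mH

Step 1 — Angular frequency: ω = 2π·f = 2π·4760 = 2.991e+04 rad/s.
Step 2 — Component impedances:
  Z1: Z = 1/(jωC) = -j/(ω·C) = 0 - j4.562 Ω
  Z2: Z = R = 13.3 Ω
  Z3: Z = jωL = j·2.991e+04·0.0011 = 0 + j32.9 Ω
Step 3 — With the output port shorted to ground, the output series arm Z2 runs from the junction to ground; the shunt arm Z3 also runs from the junction to ground. They appear in parallel: Z3 || Z2 = 11.43 + j4.621 Ω.
Step 4 — Series with input arm Z1: Z_in = Z1 + (Z3 || Z2) = 11.43 + j0.05997 Ω = 11.43∠0.3° Ω.

Z = 11.43 + j0.05997 Ω = 11.43∠0.3° Ω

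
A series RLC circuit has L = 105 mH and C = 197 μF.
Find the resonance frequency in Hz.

Step 1 — Resonance condition Im(Z)=0 gives ω₀ = 1/√(LC).
Step 2 — ω₀ = 1/√(0.105·0.000197) = 219.9 rad/s.
Step 3 — f₀ = ω₀/(2π) = 34.99 Hz.

f₀ = 34.99 Hz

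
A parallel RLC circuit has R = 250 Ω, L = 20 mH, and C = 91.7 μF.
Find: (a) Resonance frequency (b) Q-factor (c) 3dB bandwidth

Step 1 — Resonance: ω₀ = 1/√(LC) = 1/√(0.02·9.17e-05) = 738.4 rad/s.
Step 2 — f₀ = ω₀/(2π) = 117.5 Hz.
Step 3 — Parallel Q: Q = R/(ω₀L) = 250/(738.4·0.02) = 16.93.
Step 4 — Bandwidth: Δω = ω₀/Q = 43.62 rad/s; BW = Δω/(2π) = 6.942 Hz.

(a) f₀ = 117.5 Hz  (b) Q = 16.93  (c) BW = 6.942 Hz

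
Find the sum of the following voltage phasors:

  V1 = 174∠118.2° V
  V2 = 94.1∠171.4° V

Step 1 — Convert each phasor to rectangular form:
  V1 = 174·(cos(118.2°) + j·sin(118.2°)) = -82.22 + j153.3 V
  V2 = 94.1·(cos(171.4°) + j·sin(171.4°)) = -93.04 + j14.07 V
Step 2 — Sum components: V_total = -175.3 + j167.4 V.
Step 3 — Convert to polar: |V_total| = 242.4 V, ∠V_total = 136.3°.

V_total = 242.4∠136.3° V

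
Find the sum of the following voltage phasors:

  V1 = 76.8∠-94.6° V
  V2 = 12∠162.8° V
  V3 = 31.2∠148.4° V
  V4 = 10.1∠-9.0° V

Step 1 — Convert each phasor to rectangular form:
  V1 = 76.8·(cos(-94.6°) + j·sin(-94.6°)) = -6.159 - j76.55 V
  V2 = 12·(cos(162.8°) + j·sin(162.8°)) = -11.46 + j3.548 V
  V3 = 31.2·(cos(148.4°) + j·sin(148.4°)) = -26.57 + j16.35 V
  V4 = 10.1·(cos(-9.0°) + j·sin(-9.0°)) = 9.976 - j1.58 V
Step 2 — Sum components: V_total = -34.22 - j58.24 V.
Step 3 — Convert to polar: |V_total| = 67.55 V, ∠V_total = -120.4°.

V_total = 67.55∠-120.4° V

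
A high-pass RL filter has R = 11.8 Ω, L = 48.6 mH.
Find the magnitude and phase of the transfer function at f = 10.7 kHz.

Step 1 — Angular frequency: ω = 2π·1.07e+04 = 6.723e+04 rad/s.
Step 2 — Transfer function: H(jω) = jωL/(R + jωL).
Step 3 — Numerator jωL = j·3267; denominator R + jωL = 11.8 + j3267.
Step 4 — H = 1 + j0.003611.
Step 5 — Magnitude: |H| = 1 (-0.0 dB); phase: φ = 0.2°.

|H| = 1 (-0.0 dB), φ = 0.2°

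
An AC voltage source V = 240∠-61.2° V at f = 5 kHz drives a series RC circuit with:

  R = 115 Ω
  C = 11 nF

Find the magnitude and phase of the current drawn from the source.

Step 1 — Angular frequency: ω = 2π·f = 2π·5000 = 3.142e+04 rad/s.
Step 2 — Component impedances:
  R: Z = R = 115 Ω
  C: Z = 1/(jωC) = -j/(ω·C) = 0 - j2894 Ω
Step 3 — Series combination: Z_total = R + C = 115 - j2894 Ω = 2896∠-87.7° Ω.
Step 4 — Source phasor: V = 240∠-61.2° V = 115.6 - j210.3 V.
Step 5 — Ohm's law: I = V / Z_total = (115.6 - j210.3) / (115 - j2894) = 0.07415 + j0.03701 A.
Step 6 — Convert to polar: |I| = 0.08287 A, ∠I = 26.5°.

I = 0.08287∠26.5° A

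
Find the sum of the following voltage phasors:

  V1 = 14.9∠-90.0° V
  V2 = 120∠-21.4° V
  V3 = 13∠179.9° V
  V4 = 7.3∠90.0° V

Step 1 — Convert each phasor to rectangular form:
  V1 = 14.9·(cos(-90.0°) + j·sin(-90.0°)) = 0 - j14.9 V
  V2 = 120·(cos(-21.4°) + j·sin(-21.4°)) = 111.7 - j43.79 V
  V3 = 13·(cos(179.9°) + j·sin(179.9°)) = -13 + j0.02269 V
  V4 = 7.3·(cos(90.0°) + j·sin(90.0°)) = 0 + j7.3 V
Step 2 — Sum components: V_total = 98.73 - j51.36 V.
Step 3 — Convert to polar: |V_total| = 111.3 V, ∠V_total = -27.5°.

V_total = 111.3∠-27.5° V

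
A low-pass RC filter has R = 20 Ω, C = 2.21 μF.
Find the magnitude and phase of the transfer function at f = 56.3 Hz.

Step 1 — Angular frequency: ω = 2π·56.3 = 353.7 rad/s.
Step 2 — Transfer function: H(jω) = 1/(1 + jωRC).
Step 3 — Denominator: 1 + jωRC = 1 + j·353.7·20·2.21e-06 = 1 + j0.01564.
Step 4 — H = 0.9998 - j0.01563.
Step 5 — Magnitude: |H| = 0.9999 (-0.0 dB); phase: φ = -0.9°.

|H| = 0.9999 (-0.0 dB), φ = -0.9°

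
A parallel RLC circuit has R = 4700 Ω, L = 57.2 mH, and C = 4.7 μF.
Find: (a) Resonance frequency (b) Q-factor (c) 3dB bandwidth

Step 1 — Resonance: ω₀ = 1/√(LC) = 1/√(0.0572·4.7e-06) = 1929 rad/s.
Step 2 — f₀ = ω₀/(2π) = 307 Hz.
Step 3 — Parallel Q: Q = R/(ω₀L) = 4700/(1929·0.0572) = 42.6.
Step 4 — Bandwidth: Δω = ω₀/Q = 45.27 rad/s; BW = Δω/(2π) = 7.205 Hz.

(a) f₀ = 307 Hz  (b) Q = 42.6  (c) BW = 7.205 Hz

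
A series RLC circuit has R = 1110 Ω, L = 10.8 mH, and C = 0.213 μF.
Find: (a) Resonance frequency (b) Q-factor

Step 1 — Resonance condition Im(Z)=0 gives ω₀ = 1/√(LC).
Step 2 — ω₀ = 1/√(0.0108·2.13e-07) = 2.085e+04 rad/s.
Step 3 — f₀ = ω₀/(2π) = 3318 Hz.
Step 4 — Series Q: Q = ω₀L/R = 2.085e+04·0.0108/1110 = 0.2029.

(a) f₀ = 3318 Hz  (b) Q = 0.2029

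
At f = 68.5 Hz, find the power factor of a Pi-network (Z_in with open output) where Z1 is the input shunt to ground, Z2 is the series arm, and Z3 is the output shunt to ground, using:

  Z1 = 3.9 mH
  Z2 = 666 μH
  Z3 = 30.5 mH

Step 1 — Angular frequency: ω = 2π·f = 2π·68.5 = 430.4 rad/s.
Step 2 — Component impedances:
  Z1: Z = jωL = j·430.4·0.0039 = 0 + j1.679 Ω
  Z2: Z = jωL = j·430.4·0.000666 = 0 + j0.2866 Ω
  Z3: Z = jωL = j·430.4·0.0305 = 0 + j13.13 Ω
Step 3 — With open output, the series arm Z2 and the output shunt Z3 appear in series to ground: Z2 + Z3 = 0 + j13.41 Ω.
Step 4 — Parallel with input shunt Z1: Z_in = Z1 || (Z2 + Z3) = 0 + j1.492 Ω = 1.492∠90.0° Ω.
Step 5 — Power factor: PF = cos(φ) = Re(Z)/|Z| = -0/1.492 = -0.
Step 6 — Type: Im(Z) = 1.492 ⇒ lagging (phase φ = 90.0°).

PF = -0 (lagging, φ = 90.0°)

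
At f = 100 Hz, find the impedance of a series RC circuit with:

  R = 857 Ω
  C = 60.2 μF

Step 1 — Angular frequency: ω = 2π·f = 2π·100 = 628.3 rad/s.
Step 2 — Component impedances:
  R: Z = R = 857 Ω
  C: Z = 1/(jωC) = -j/(ω·C) = 0 - j26.44 Ω
Step 3 — Series combination: Z_total = R + C = 857 - j26.44 Ω = 857.4∠-1.8° Ω.

Z = 857 - j26.44 Ω = 857.4∠-1.8° Ω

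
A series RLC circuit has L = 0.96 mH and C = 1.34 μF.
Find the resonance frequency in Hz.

Step 1 — Resonance condition Im(Z)=0 gives ω₀ = 1/√(LC).
Step 2 — ω₀ = 1/√(0.00096·1.34e-06) = 2.788e+04 rad/s.
Step 3 — f₀ = ω₀/(2π) = 4437 Hz.

f₀ = 4437 Hz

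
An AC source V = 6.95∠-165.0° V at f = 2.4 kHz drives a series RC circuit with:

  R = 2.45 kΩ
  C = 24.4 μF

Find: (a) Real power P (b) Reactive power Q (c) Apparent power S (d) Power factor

Step 1 — Angular frequency: ω = 2π·f = 2π·2400 = 1.508e+04 rad/s.
Step 2 — Component impedances:
  R: Z = R = 2450 Ω
  C: Z = 1/(jωC) = -j/(ω·C) = 0 - j2.718 Ω
Step 3 — Series combination: Z_total = R + C = 2450 - j2.718 Ω = 2450∠-0.1° Ω.
Step 4 — Source phasor: V = 6.95∠-165.0° V = -6.713 - j1.799 V.
Step 5 — Current: I = V / Z = -0.002739 - j0.0007372 A = 0.002837∠-164.9° A.
Step 6 — Complex power: S = V·I* = 0.01972 - j2.187e-05 VA.
Step 7 — Real power: P = Re(S) = 0.01972 W.
Step 8 — Reactive power: Q = Im(S) = -2.187e-05 VAR.
Step 9 — Apparent power: |S| = 0.01972 VA.
Step 10 — Power factor: PF = P/|S| = 1 (leading).

(a) P = 0.01972 W  (b) Q = -2.187e-05 VAR  (c) S = 0.01972 VA  (d) PF = 1 (leading)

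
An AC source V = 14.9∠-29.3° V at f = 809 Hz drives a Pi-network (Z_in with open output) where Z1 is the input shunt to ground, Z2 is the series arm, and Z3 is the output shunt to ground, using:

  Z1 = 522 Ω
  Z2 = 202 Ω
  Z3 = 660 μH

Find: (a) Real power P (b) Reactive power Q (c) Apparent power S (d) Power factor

Step 1 — Angular frequency: ω = 2π·f = 2π·809 = 5083 rad/s.
Step 2 — Component impedances:
  Z1: Z = R = 522 Ω
  Z2: Z = R = 202 Ω
  Z3: Z = jωL = j·5083·0.00066 = 0 + j3.355 Ω
Step 3 — With open output, the series arm Z2 and the output shunt Z3 appear in series to ground: Z2 + Z3 = 202 + j3.355 Ω.
Step 4 — Parallel with input shunt Z1: Z_in = Z1 || (Z2 + Z3) = 145.6 + j1.744 Ω = 145.7∠0.7° Ω.
Step 5 — Source phasor: V = 14.9∠-29.3° V = 12.99 - j7.292 V.
Step 6 — Current: I = V / Z = 0.0886 - j0.05113 A = 0.1023∠-30.0° A.
Step 7 — Complex power: S = V·I* = 1.524 + j0.01825 VA.
Step 8 — Real power: P = Re(S) = 1.524 W.
Step 9 — Reactive power: Q = Im(S) = 0.01825 VAR.
Step 10 — Apparent power: |S| = 1.524 VA.
Step 11 — Power factor: PF = P/|S| = 0.9999 (lagging).

(a) P = 1.524 W  (b) Q = 0.01825 VAR  (c) S = 1.524 VA  (d) PF = 0.9999 (lagging)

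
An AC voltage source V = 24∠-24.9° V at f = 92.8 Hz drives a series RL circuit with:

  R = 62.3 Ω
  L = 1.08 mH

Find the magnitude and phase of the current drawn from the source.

Step 1 — Angular frequency: ω = 2π·f = 2π·92.8 = 583.1 rad/s.
Step 2 — Component impedances:
  R: Z = R = 62.3 Ω
  L: Z = jωL = j·583.1·0.00108 = 0 + j0.6297 Ω
Step 3 — Series combination: Z_total = R + L = 62.3 + j0.6297 Ω = 62.3∠0.6° Ω.
Step 4 — Source phasor: V = 24∠-24.9° V = 21.77 - j10.1 V.
Step 5 — Ohm's law: I = V / Z_total = (21.77 - j10.1) / (62.3 + j0.6297) = 0.3477 - j0.1657 A.
Step 6 — Convert to polar: |I| = 0.3852 A, ∠I = -25.5°.

I = 0.3852∠-25.5° A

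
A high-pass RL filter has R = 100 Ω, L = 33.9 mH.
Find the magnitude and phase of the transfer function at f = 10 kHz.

Step 1 — Angular frequency: ω = 2π·1e+04 = 6.283e+04 rad/s.
Step 2 — Transfer function: H(jω) = jωL/(R + jωL).
Step 3 — Numerator jωL = j·2130; denominator R + jωL = 100 + j2130.
Step 4 — H = 0.9978 + j0.04685.
Step 5 — Magnitude: |H| = 0.9989 (-0.0 dB); phase: φ = 2.7°.

|H| = 0.9989 (-0.0 dB), φ = 2.7°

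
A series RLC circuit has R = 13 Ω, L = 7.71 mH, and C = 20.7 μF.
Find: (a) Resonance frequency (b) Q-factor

Step 1 — Resonance condition Im(Z)=0 gives ω₀ = 1/√(LC).
Step 2 — ω₀ = 1/√(0.00771·2.07e-05) = 2503 rad/s.
Step 3 — f₀ = ω₀/(2π) = 398.4 Hz.
Step 4 — Series Q: Q = ω₀L/R = 2503·0.00771/13 = 1.485.

(a) f₀ = 398.4 Hz  (b) Q = 1.485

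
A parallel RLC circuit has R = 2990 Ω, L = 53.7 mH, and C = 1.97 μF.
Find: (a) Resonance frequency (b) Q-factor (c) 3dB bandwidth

Step 1 — Resonance: ω₀ = 1/√(LC) = 1/√(0.0537·1.97e-06) = 3075 rad/s.
Step 2 — f₀ = ω₀/(2π) = 489.3 Hz.
Step 3 — Parallel Q: Q = R/(ω₀L) = 2990/(3075·0.0537) = 18.11.
Step 4 — Bandwidth: Δω = ω₀/Q = 169.8 rad/s; BW = Δω/(2π) = 27.02 Hz.

(a) f₀ = 489.3 Hz  (b) Q = 18.11  (c) BW = 27.02 Hz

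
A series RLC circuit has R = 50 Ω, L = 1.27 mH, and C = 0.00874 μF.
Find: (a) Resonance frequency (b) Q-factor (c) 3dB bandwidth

Step 1 — Resonance condition Im(Z)=0 gives ω₀ = 1/√(LC).
Step 2 — ω₀ = 1/√(0.00127·8.74e-09) = 3.002e+05 rad/s.
Step 3 — f₀ = ω₀/(2π) = 4.777e+04 Hz.
Step 4 — Series Q: Q = ω₀L/R = 3.002e+05·0.00127/50 = 7.624.
Step 5 — 3dB bandwidth: Δω = ω₀/Q = 3.937e+04 rad/s; BW = Δω/(2π) = 6266 Hz.

(a) f₀ = 4.777e+04 Hz  (b) Q = 7.624  (c) BW = 6266 Hz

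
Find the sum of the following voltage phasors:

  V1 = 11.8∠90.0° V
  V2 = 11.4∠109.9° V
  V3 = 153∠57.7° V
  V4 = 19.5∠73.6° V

Step 1 — Convert each phasor to rectangular form:
  V1 = 11.8·(cos(90.0°) + j·sin(90.0°)) = 0 + j11.8 V
  V2 = 11.4·(cos(109.9°) + j·sin(109.9°)) = -3.88 + j10.72 V
  V3 = 153·(cos(57.7°) + j·sin(57.7°)) = 81.76 + j129.3 V
  V4 = 19.5·(cos(73.6°) + j·sin(73.6°)) = 5.506 + j18.71 V
Step 2 — Sum components: V_total = 83.38 + j170.6 V.
Step 3 — Convert to polar: |V_total| = 189.8 V, ∠V_total = 63.9°.

V_total = 189.8∠63.9° V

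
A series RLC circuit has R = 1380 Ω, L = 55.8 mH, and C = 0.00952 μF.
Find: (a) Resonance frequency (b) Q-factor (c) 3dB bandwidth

Step 1 — Resonance: ω₀ = 1/√(LC) = 1/√(0.0558·9.52e-09) = 4.339e+04 rad/s.
Step 2 — f₀ = ω₀/(2π) = 6905 Hz.
Step 3 — Series Q: Q = ω₀L/R = 4.339e+04·0.0558/1380 = 1.754.
Step 4 — Bandwidth: Δω = ω₀/Q = 2.473e+04 rad/s; BW = Δω/(2π) = 3936 Hz.

(a) f₀ = 6905 Hz  (b) Q = 1.754  (c) BW = 3936 Hz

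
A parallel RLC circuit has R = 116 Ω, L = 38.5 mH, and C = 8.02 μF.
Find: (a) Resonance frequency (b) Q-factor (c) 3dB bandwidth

Step 1 — Resonance: ω₀ = 1/√(LC) = 1/√(0.0385·8.02e-06) = 1800 rad/s.
Step 2 — f₀ = ω₀/(2π) = 286.4 Hz.
Step 3 — Parallel Q: Q = R/(ω₀L) = 116/(1800·0.0385) = 1.674.
Step 4 — Bandwidth: Δω = ω₀/Q = 1075 rad/s; BW = Δω/(2π) = 171.1 Hz.

(a) f₀ = 286.4 Hz  (b) Q = 1.674  (c) BW = 171.1 Hz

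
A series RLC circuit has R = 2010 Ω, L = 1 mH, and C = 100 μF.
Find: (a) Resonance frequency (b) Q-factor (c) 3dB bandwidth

Step 1 — Resonance: ω₀ = 1/√(LC) = 1/√(0.001·0.0001) = 3162 rad/s.
Step 2 — f₀ = ω₀/(2π) = 503.3 Hz.
Step 3 — Series Q: Q = ω₀L/R = 3162·0.001/2010 = 0.001573.
Step 4 — Bandwidth: Δω = ω₀/Q = 2.01e+06 rad/s; BW = Δω/(2π) = 3.199e+05 Hz.

(a) f₀ = 503.3 Hz  (b) Q = 0.001573  (c) BW = 3.199e+05 Hz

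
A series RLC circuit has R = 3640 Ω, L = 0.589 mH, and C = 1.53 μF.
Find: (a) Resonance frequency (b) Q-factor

Step 1 — Resonance condition Im(Z)=0 gives ω₀ = 1/√(LC).
Step 2 — ω₀ = 1/√(0.000589·1.53e-06) = 3.331e+04 rad/s.
Step 3 — f₀ = ω₀/(2π) = 5302 Hz.
Step 4 — Series Q: Q = ω₀L/R = 3.331e+04·0.000589/3640 = 0.00539.

(a) f₀ = 5302 Hz  (b) Q = 0.00539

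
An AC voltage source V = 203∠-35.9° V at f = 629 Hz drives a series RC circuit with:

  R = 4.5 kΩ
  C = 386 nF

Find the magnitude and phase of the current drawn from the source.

Step 1 — Angular frequency: ω = 2π·f = 2π·629 = 3952 rad/s.
Step 2 — Component impedances:
  R: Z = R = 4500 Ω
  C: Z = 1/(jωC) = -j/(ω·C) = 0 - j655.5 Ω
Step 3 — Series combination: Z_total = R + C = 4500 - j655.5 Ω = 4547∠-8.3° Ω.
Step 4 — Source phasor: V = 203∠-35.9° V = 164.4 - j119 V.
Step 5 — Ohm's law: I = V / Z_total = (164.4 - j119) / (4500 - j655.5) = 0.03956 - j0.02069 A.
Step 6 — Convert to polar: |I| = 0.04464 A, ∠I = -27.6°.

I = 0.04464∠-27.6° A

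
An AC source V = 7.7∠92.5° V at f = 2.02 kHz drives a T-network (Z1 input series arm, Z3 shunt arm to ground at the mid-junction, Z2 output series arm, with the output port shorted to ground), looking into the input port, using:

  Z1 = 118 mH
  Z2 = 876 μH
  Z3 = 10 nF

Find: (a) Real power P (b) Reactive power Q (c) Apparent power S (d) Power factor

Step 1 — Angular frequency: ω = 2π·f = 2π·2020 = 1.269e+04 rad/s.
Step 2 — Component impedances:
  Z1: Z = jωL = j·1.269e+04·0.118 = 0 + j1498 Ω
  Z2: Z = jωL = j·1.269e+04·0.000876 = 0 + j11.12 Ω
  Z3: Z = 1/(jωC) = -j/(ω·C) = 0 - j7879 Ω
Step 3 — With the output port shorted to ground, the output series arm Z2 runs from the junction to ground; the shunt arm Z3 also runs from the junction to ground. They appear in parallel: Z3 || Z2 = 0 + j11.13 Ω.
Step 4 — Series with input arm Z1: Z_in = Z1 + (Z3 || Z2) = 0 + j1509 Ω = 1509∠90.0° Ω.
Step 5 — Source phasor: V = 7.7∠92.5° V = -0.3359 + j7.693 V.
Step 6 — Current: I = V / Z = 0.005099 + j0.0002226 A = 0.005103∠2.5° A.
Step 7 — Complex power: S = V·I* = 0 + j0.0393 VA.
Step 8 — Real power: P = Re(S) = 0 W.
Step 9 — Reactive power: Q = Im(S) = 0.0393 VAR.
Step 10 — Apparent power: |S| = 0.0393 VA.
Step 11 — Power factor: PF = P/|S| = 0 (lagging).

(a) P = 0 W  (b) Q = 0.0393 VAR  (c) S = 0.0393 VA  (d) PF = 0 (lagging)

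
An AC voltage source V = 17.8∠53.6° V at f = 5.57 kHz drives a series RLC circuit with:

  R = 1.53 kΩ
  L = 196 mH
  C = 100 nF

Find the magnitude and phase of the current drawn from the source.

Step 1 — Angular frequency: ω = 2π·f = 2π·5570 = 3.5e+04 rad/s.
Step 2 — Component impedances:
  R: Z = R = 1530 Ω
  L: Z = jωL = j·3.5e+04·0.196 = 0 + j6859 Ω
  C: Z = 1/(jωC) = -j/(ω·C) = 0 - j285.7 Ω
Step 3 — Series combination: Z_total = R + L + C = 1530 + j6574 Ω = 6749∠76.9° Ω.
Step 4 — Source phasor: V = 17.8∠53.6° V = 10.56 + j14.33 V.
Step 5 — Ohm's law: I = V / Z_total = (10.56 + j14.33) / (1530 + j6574) = 0.002422 - j0.001043 A.
Step 6 — Convert to polar: |I| = 0.002637 A, ∠I = -23.3°.

I = 0.002637∠-23.3° A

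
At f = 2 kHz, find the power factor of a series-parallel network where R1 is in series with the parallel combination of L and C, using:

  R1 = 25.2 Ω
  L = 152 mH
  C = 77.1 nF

Step 1 — Angular frequency: ω = 2π·f = 2π·2000 = 1.257e+04 rad/s.
Step 2 — Component impedances:
  R1: Z = R = 25.2 Ω
  L: Z = jωL = j·1.257e+04·0.152 = 0 + j1910 Ω
  C: Z = 1/(jωC) = -j/(ω·C) = 0 - j1032 Ω
Step 3 — Parallel branch: L || C = 1/(1/L + 1/C) = 0 - j2246 Ω.
Step 4 — Series with R1: Z_total = R1 + (L || C) = 25.2 - j2246 Ω = 2246∠-89.4° Ω.
Step 5 — Power factor: PF = cos(φ) = Re(Z)/|Z| = 25.2/2246 = 0.01122.
Step 6 — Type: Im(Z) = -2246 ⇒ leading (phase φ = -89.4°).

PF = 0.01122 (leading, φ = -89.4°)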